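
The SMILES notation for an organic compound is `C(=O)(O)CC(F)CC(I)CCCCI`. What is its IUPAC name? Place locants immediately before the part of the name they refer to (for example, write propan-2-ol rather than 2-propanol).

3-fluoro-5,9-diiodononanoic acid

Counting along the main chain through the –COOH group gives 9 carbons: the parent is nonane.
The principal characteristic group is a carboxylic acid (terminal –COOH), named with the suffix -oic acid.
The numbering direction is chosen so that the carboxylic acid carbon is C-1 by definition.
That gives a fluoro group at C-3; iodo groups at C-5 and C-9.
The substituents are ordered alphabetically, ignoring any di-/tri- multipliers.
Putting it together: 3-fluoro-5,9-diiodononanoic acid.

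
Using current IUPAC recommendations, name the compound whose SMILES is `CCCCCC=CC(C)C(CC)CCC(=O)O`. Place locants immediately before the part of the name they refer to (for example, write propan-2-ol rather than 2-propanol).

4-ethyl-5-methyldodec-6-enoic acid

The longest chain bearing the –COOH group and the multiple bond is 12 carbons long (dodecane).
The principal characteristic group is a carboxylic acid (terminal –COOH), named with the suffix -oic acid.
There is one C=C double bond, indicated by the ending -ene.
The numbering direction is chosen so that the carboxylic acid carbon is C-1 by definition.
That gives the double bond between C-6 and C-7; an ethyl group at C-4; a methyl group at C-5.
Substituent prefixes are cited in alphabetical order (multiplying prefixes like di-/tri- are ignored for ordering).
Assembling the pieces gives 4-ethyl-5-methyldodec-6-enoic acid.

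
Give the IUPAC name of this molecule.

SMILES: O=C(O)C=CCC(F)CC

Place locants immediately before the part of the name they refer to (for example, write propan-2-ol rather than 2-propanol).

5-fluorohept-2-enoic acid

The longest carbon chain that includes the –COOH group and the multiple bond has 7 carbons, so the parent hydride is heptane.
A carboxylic acid (terminal –COOH) is the principal characteristic group, giving the suffix -oic acid.
There is one C=C double bond, indicated by the ending -ene.
Number the chain so that the carboxylic acid carbon is C-1 by definition.
This places the double bond between C-2 and C-3; a fluoro group at C-5.
Assembling the pieces gives 5-fluorohept-2-enoic acid.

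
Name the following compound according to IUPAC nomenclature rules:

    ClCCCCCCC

1-chloroheptane

The longest continuous carbon chain has 7 atoms, so the parent hydride is heptane.
The numbering direction is chosen so that the substituent locant set {1} is lower than {7} at the first point of difference.
That gives a chloro group at C-1.
Assembling the pieces gives 1-chloroheptane.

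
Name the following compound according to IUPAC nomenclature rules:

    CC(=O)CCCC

The longest chain bearing the carbonyl is 6 carbons long (hexane).
The highest-priority functional group is a ketone (C=O on an internal carbon), so the name ends in -one.
Choose the numbering such that numbering from this end puts the carbonyl group at C-2 rather than C-5.
That gives the carbonyl at C-2.
Assembling the pieces gives hexan-2-one.

hexan-2-one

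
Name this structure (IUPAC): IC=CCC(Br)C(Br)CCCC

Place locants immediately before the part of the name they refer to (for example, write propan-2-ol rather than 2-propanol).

4,5-dibromo-1-iodonon-1-ene

The longest carbon chain that includes the multiple bond has 9 carbons, so the parent hydride is nonane.
The chain contains a C=C double bond, so the unsaturation ending is -ene.
Choose the numbering such that numbering from this end puts the double bond at C-1 rather than C-8.
This places the double bond between C-1 and C-2; bromo groups at C-4 and C-5; an iodo group at C-1.
Substituent prefixes are cited in alphabetical order (multiplying prefixes like di-/tri- are ignored for ordering).
The name is 4,5-dibromo-1-iodonon-1-ene.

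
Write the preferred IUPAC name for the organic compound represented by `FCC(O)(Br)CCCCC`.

2-bromo-1-fluoroheptan-2-ol

The longest carbon chain that includes the –OH group has 7 carbons, so the parent hydride is heptane.
The principal characteristic group is an alcohol (–OH), named with the suffix -ol.
Choose the numbering such that numbering from this end puts the hydroxyl group at C-2 rather than C-6.
This places the hydroxyl at C-2; a bromo group at C-2; a fluoro group at C-1.
The substituents are ordered alphabetically, ignoring any di-/tri- multipliers.
The name is 2-bromo-1-fluoroheptan-2-ol.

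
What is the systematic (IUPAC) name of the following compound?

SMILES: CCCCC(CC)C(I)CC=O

The longest carbon chain that includes the –CHO group has 8 carbons, so the parent hydride is octane.
The principal characteristic group is an aldehyde (terminal –CHO), named with the suffix -al.
The numbering direction is chosen so that the aldehyde carbon is C-1 by definition.
With this numbering: an ethyl group at C-4; an iodo group at C-3.
Substituent prefixes are cited in alphabetical order (multiplying prefixes like di-/tri- are ignored for ordering).
Assembling the pieces gives 4-ethyl-3-iodooctanal.

4-ethyl-3-iodooctanal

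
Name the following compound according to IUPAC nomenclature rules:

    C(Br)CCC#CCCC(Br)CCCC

Counting along the main chain through the multiple bond gives 12 carbons: the parent is dodecane.
There is one C≡C triple bond, indicated by the ending -yne.
Choose the numbering such that numbering from this end puts the triple bond at C-4 rather than C-8.
That gives the triple bond between C-4 and C-5; bromo groups at C-1 and C-8.
Assembling the pieces gives 1,8-dibromododec-4-yne.

1,8-dibromododec-4-yne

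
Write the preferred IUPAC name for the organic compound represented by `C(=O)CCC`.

butanal

Counting along the main chain through the –CHO group gives 4 carbons: the parent is butane.
The highest-priority functional group is an aldehyde (terminal –CHO), so the name ends in -al.
The numbering direction is chosen so that the aldehyde carbon is C-1 by definition.
Putting it together: butanal.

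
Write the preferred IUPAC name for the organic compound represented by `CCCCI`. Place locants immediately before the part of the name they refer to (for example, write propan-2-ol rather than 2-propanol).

1-iodobutane

The longest continuous carbon chain has 4 atoms, so the parent hydride is butane.
Number the chain so that the substituent locant set {1} is lower than {4} at the first point of difference.
With this numbering: an iodo group at C-1.
Assembling the pieces gives 1-iodobutane.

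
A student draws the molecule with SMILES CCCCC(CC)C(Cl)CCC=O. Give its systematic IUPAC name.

Counting along the main chain through the –CHO group gives 9 carbons: the parent is nonane.
The highest-priority functional group is an aldehyde (terminal –CHO), so the name ends in -al.
Choose the numbering such that the aldehyde carbon is C-1 by definition.
This places a chloro group at C-4; an ethyl group at C-5.
Substituent prefixes are cited in alphabetical order (multiplying prefixes like di-/tri- are ignored for ordering).
The name is 4-chloro-5-ethylnonanal.

4-chloro-5-ethylnonanal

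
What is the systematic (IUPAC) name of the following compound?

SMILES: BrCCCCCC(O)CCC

9-bromononan-4-ol

The longest carbon chain that includes the –OH group has 9 carbons, so the parent hydride is nonane.
The principal characteristic group is an alcohol (–OH), named with the suffix -ol.
Choose the numbering such that numbering from this end puts the hydroxyl group at C-4 rather than C-6.
That gives the hydroxyl at C-4; a bromo group at C-9.
Assembling the pieces gives 9-bromononan-4-ol.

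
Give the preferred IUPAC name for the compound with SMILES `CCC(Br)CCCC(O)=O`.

5-bromoheptanoic acid

The longest carbon chain that includes the –COOH group has 7 carbons, so the parent hydride is heptane.
A carboxylic acid (terminal –COOH) is the principal characteristic group, giving the suffix -oic acid.
The numbering direction is chosen so that the carboxylic acid carbon is C-1 by definition.
With this numbering: a bromo group at C-5.
The name is 5-bromoheptanoic acid.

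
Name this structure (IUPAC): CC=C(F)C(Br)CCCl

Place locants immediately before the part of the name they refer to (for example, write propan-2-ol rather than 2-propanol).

4-bromo-6-chloro-3-fluorohex-2-ene

The longest carbon chain that includes the multiple bond has 6 carbons, so the parent hydride is hexane.
A C=C double bond in the chain gives the infix -ene-.
Choose the numbering such that numbering from this end puts the double bond at C-2 rather than C-4.
This places the double bond between C-2 and C-3; a bromo group at C-4; a chloro group at C-6; a fluoro group at C-3.
The substituents are ordered alphabetically, ignoring any di-/tri- multipliers.
Assembling the pieces gives 4-bromo-6-chloro-3-fluorohex-2-ene.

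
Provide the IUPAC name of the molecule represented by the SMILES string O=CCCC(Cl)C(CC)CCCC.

The longest chain bearing the –CHO group is 9 carbons long (nonane).
An aldehyde (terminal –CHO) is the principal characteristic group, giving the suffix -al.
Number the chain so that the aldehyde carbon is C-1 by definition.
This places a chloro group at C-4; an ethyl group at C-5.
The substituents are ordered alphabetically, ignoring any di-/tri- multipliers.
Assembling the pieces gives 4-chloro-5-ethylnonanal.

4-chloro-5-ethylnonanal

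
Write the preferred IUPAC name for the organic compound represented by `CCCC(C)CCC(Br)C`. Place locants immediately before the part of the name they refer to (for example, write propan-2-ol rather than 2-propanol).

2-bromo-5-methyloctane

The longest carbon chain is 8 atoms: the parent is octane.
Number the chain so that the substituent locant set {2,5} is lower than {4,7} at the first point of difference.
This places a bromo group at C-2; a methyl group at C-5.
The substituents are ordered alphabetically, ignoring any di-/tri- multipliers.
Putting it together: 2-bromo-5-methyloctane.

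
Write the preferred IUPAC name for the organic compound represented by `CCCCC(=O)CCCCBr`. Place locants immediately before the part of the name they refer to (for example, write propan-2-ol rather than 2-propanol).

1-bromononan-5-one

Counting along the main chain through the carbonyl gives 9 carbons: the parent is nonane.
The principal characteristic group is a ketone (C=O on an internal carbon), named with the suffix -one.
Choose the numbering such that the substituent locant set {1} is lower than {9} at the first point of difference.
With this numbering: the carbonyl at C-5; a bromo group at C-1.
The name is 1-bromononan-5-one.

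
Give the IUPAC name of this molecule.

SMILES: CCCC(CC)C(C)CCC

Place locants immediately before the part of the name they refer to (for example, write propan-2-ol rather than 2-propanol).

The longest carbon chain is 8 atoms: the parent is octane.
Choose the numbering such that the locant sets are identical either way, so the alphabetically earlier ethyl substituent takes the lower locant (4 rather than 5).
This places an ethyl group at C-4; a methyl group at C-5.
Substituent prefixes are cited in alphabetical order (multiplying prefixes like di-/tri- are ignored for ordering).
Assembling the pieces gives 4-ethyl-5-methyloctane.

4-ethyl-5-methyloctane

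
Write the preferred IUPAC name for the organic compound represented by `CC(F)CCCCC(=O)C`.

The longest chain bearing the carbonyl is 8 carbons long (octane).
The highest-priority functional group is a ketone (C=O on an internal carbon), so the name ends in -one.
Number the chain so that numbering from this end puts the carbonyl group at C-2 rather than C-7.
This places the carbonyl at C-2; a fluoro group at C-7.
The name is 7-fluorooctan-2-one.

7-fluorooctan-2-one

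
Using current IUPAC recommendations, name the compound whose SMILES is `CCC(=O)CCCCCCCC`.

The longest chain bearing the carbonyl is 11 carbons long (undecane).
The highest-priority functional group is a ketone (C=O on an internal carbon), so the name ends in -one.
The numbering direction is chosen so that numbering from this end puts the carbonyl group at C-3 rather than C-9.
This places the carbonyl at C-3.
Putting it together: undecan-3-one.

undecan-3-one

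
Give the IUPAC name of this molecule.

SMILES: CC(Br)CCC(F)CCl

5-bromo-1-chloro-2-fluorohexane

The longest continuous carbon chain has 6 atoms, so the parent hydride is hexane.
The numbering direction is chosen so that the substituent locant set {1,2,5} is lower than {2,5,6} at the first point of difference.
That gives a bromo group at C-5; a chloro group at C-1; a fluoro group at C-2.
The substituents are ordered alphabetically, ignoring any di-/tri- multipliers.
Assembling the pieces gives 5-bromo-1-chloro-2-fluorohexane.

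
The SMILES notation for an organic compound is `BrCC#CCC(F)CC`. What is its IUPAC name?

The longest carbon chain that includes the multiple bond has 7 carbons, so the parent hydride is heptane.
The chain contains a C≡C triple bond, so the unsaturation ending is -yne.
The numbering direction is chosen so that numbering from this end puts the triple bond at C-2 rather than C-5.
That gives the triple bond between C-2 and C-3; a bromo group at C-1; a fluoro group at C-5.
Substituent prefixes are cited in alphabetical order (multiplying prefixes like di-/tri- are ignored for ordering).
Putting it together: 1-bromo-5-fluorohept-2-yne.

1-bromo-5-fluorohept-2-yne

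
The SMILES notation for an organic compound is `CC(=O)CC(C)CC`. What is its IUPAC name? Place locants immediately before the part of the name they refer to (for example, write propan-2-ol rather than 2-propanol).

The longest chain bearing the carbonyl is 6 carbons long (hexane).
A ketone (C=O on an internal carbon) is the principal characteristic group, giving the suffix -one.
Choose the numbering such that numbering from this end puts the carbonyl group at C-2 rather than C-5.
That gives the carbonyl at C-2; a methyl group at C-4.
Putting it together: 4-methylhexan-2-one.

4-methylhexan-2-one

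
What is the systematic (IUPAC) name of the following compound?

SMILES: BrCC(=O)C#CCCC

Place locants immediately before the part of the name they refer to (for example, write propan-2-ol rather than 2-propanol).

1-bromohept-3-yn-2-one

The longest carbon chain that includes the carbonyl and the multiple bond has 7 carbons, so the parent hydride is heptane.
The highest-priority functional group is a ketone (C=O on an internal carbon), so the name ends in -one.
The chain contains a C≡C triple bond, so the unsaturation ending is -yne.
Choose the numbering such that numbering from this end puts the carbonyl group at C-2 rather than C-6.
With this numbering: the carbonyl at C-2; the triple bond between C-3 and C-4; a bromo group at C-1.
The name is 1-bromohept-3-yn-2-one.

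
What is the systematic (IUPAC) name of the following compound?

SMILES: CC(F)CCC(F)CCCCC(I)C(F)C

The longest carbon chain is 12 atoms: the parent is dodecane.
Choose the numbering such that the substituent locant set {2,3,8,11} is lower than {2,5,10,11} at the first point of difference.
With this numbering: fluoro groups at C-2 and C-8 and C-11; an iodo group at C-3.
Prefixes are listed alphabetically: fluoro, iodo.
Putting it together: 2,8,11-trifluoro-3-iodododecane.

2,8,11-trifluoro-3-iodododecane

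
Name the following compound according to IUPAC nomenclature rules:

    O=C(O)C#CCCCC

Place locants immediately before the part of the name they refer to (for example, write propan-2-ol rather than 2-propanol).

The longest chain bearing the –COOH group and the multiple bond is 7 carbons long (heptane).
A carboxylic acid (terminal –COOH) is the principal characteristic group, giving the suffix -oic acid.
There is one C≡C triple bond, indicated by the ending -yne.
Number the chain so that the carboxylic acid carbon is C-1 by definition.
That gives the triple bond between C-2 and C-3.
Assembling the pieces gives hept-2-ynoic acid.

hept-2-ynoic acid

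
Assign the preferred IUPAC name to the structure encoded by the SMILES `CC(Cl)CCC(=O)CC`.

The longest chain bearing the carbonyl is 7 carbons long (heptane).
The principal characteristic group is a ketone (C=O on an internal carbon), named with the suffix -one.
Choose the numbering such that numbering from this end puts the carbonyl group at C-3 rather than C-5.
That gives the carbonyl at C-3; a chloro group at C-6.
The name is 6-chloroheptan-3-one.

6-chloroheptan-3-one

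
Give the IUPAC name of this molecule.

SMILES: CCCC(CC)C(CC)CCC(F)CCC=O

The longest carbon chain that includes the –CHO group has 11 carbons, so the parent hydride is undecane.
An aldehyde (terminal –CHO) is the principal characteristic group, giving the suffix -al.
Number the chain so that the aldehyde carbon is C-1 by definition.
With this numbering: ethyl groups at C-7 and C-8; a fluoro group at C-4.
Substituent prefixes are cited in alphabetical order (multiplying prefixes like di-/tri- are ignored for ordering).
Assembling the pieces gives 7,8-diethyl-4-fluoroundecanal.

7,8-diethyl-4-fluoroundecanal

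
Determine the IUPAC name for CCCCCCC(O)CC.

nonan-3-ol

Counting along the main chain through the –OH group gives 9 carbons: the parent is nonane.
The highest-priority functional group is an alcohol (–OH), so the name ends in -ol.
The numbering direction is chosen so that numbering from this end puts the hydroxyl group at C-3 rather than C-7.
This places the hydroxyl at C-3.
Assembling the pieces gives nonan-3-ol.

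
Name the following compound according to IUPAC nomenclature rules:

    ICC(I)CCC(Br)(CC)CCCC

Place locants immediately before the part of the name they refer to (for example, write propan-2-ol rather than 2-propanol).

5-bromo-5-ethyl-1,2-diiodononane

The longest carbon chain is 9 atoms: the parent is nonane.
Choose the numbering such that the substituent locant set {1,2,5,5} is lower than {5,5,8,9} at the first point of difference.
With this numbering: a bromo group at C-5; an ethyl group at C-5; iodo groups at C-1 and C-2.
Prefixes are listed alphabetically: bromo, ethyl, iodo.
Putting it together: 5-bromo-5-ethyl-1,2-diiodononane.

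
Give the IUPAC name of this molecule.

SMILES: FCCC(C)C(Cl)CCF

The parent chain contains 6 carbons (hexane).
Choose the numbering such that the locant sets are identical either way, so the alphabetically earlier chloro substituent takes the lower locant (3 rather than 4).
With this numbering: a chloro group at C-3; fluoro groups at C-1 and C-6; a methyl group at C-4.
Prefixes are listed alphabetically: chloro, fluoro, methyl.
The name is 3-chloro-1,6-difluoro-4-methylhexane.

3-chloro-1,6-difluoro-4-methylhexane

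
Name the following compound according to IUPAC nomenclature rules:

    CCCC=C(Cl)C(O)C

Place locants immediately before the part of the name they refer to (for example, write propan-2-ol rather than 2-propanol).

3-chlorohept-3-en-2-ol

The longest chain bearing the –OH group and the multiple bond is 7 carbons long (heptane).
The highest-priority functional group is an alcohol (–OH), so the name ends in -ol.
There is one C=C double bond, indicated by the ending -ene.
The numbering direction is chosen so that numbering from this end puts the hydroxyl group at C-2 rather than C-6.
With this numbering: the hydroxyl at C-2; the double bond between C-3 and C-4; a chloro group at C-3.
Assembling the pieces gives 3-chlorohept-3-en-2-ol.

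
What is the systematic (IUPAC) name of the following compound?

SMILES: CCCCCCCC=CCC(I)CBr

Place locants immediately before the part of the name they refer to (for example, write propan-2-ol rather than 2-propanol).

1-bromo-2-iodododec-4-ene

Counting along the main chain through the multiple bond gives 12 carbons: the parent is dodecane.
There is one C=C double bond, indicated by the ending -ene.
Number the chain so that numbering from this end puts the double bond at C-4 rather than C-8.
With this numbering: the double bond between C-4 and C-5; a bromo group at C-1; an iodo group at C-2.
The substituents are ordered alphabetically, ignoring any di-/tri- multipliers.
The name is 1-bromo-2-iodododec-4-ene.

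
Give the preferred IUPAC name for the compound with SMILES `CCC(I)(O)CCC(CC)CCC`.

6-ethyl-3-iodononan-3-ol

The longest chain bearing the –OH group is 9 carbons long (nonane).
The highest-priority functional group is an alcohol (–OH), so the name ends in -ol.
Choose the numbering such that numbering from this end puts the hydroxyl group at C-3 rather than C-7.
This places the hydroxyl at C-3; an ethyl group at C-6; an iodo group at C-3.
Prefixes are listed alphabetically: ethyl, iodo.
The name is 6-ethyl-3-iodononan-3-ol.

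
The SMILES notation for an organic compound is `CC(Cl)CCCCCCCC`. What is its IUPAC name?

The longest continuous carbon chain has 10 atoms, so the parent hydride is decane.
The numbering direction is chosen so that the substituent locant set {2} is lower than {9} at the first point of difference.
This places a chloro group at C-2.
The name is 2-chlorodecane.

2-chlorodecane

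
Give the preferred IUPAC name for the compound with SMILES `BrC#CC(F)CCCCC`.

The longest carbon chain that includes the multiple bond has 8 carbons, so the parent hydride is octane.
A C≡C triple bond in the chain gives the infix -yne-.
Choose the numbering such that numbering from this end puts the triple bond at C-1 rather than C-7.
This places the triple bond between C-1 and C-2; a bromo group at C-1; a fluoro group at C-3.
Prefixes are listed alphabetically: bromo, fluoro.
Putting it together: 1-bromo-3-fluorooct-1-yne.

1-bromo-3-fluorooct-1-yne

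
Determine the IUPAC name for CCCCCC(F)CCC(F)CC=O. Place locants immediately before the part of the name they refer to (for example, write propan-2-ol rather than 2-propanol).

The longest chain bearing the –CHO group is 11 carbons long (undecane).
An aldehyde (terminal –CHO) is the principal characteristic group, giving the suffix -al.
The numbering direction is chosen so that the aldehyde carbon is C-1 by definition.
This places fluoro groups at C-3 and C-6.
Putting it together: 3,6-difluoroundecanal.

3,6-difluoroundecanal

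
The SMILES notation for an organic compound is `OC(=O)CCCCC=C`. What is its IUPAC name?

The longest chain bearing the –COOH group and the multiple bond is 7 carbons long (heptane).
A carboxylic acid (terminal –COOH) is the principal characteristic group, giving the suffix -oic acid.
There is one C=C double bond, indicated by the ending -ene.
Choose the numbering such that the carboxylic acid carbon is C-1 by definition.
This places the double bond between C-6 and C-7.
The name is hept-6-enoic acid.

hept-6-enoic acid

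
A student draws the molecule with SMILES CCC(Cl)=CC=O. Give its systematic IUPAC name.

3-chloropent-2-enal

Counting along the main chain through the –CHO group and the multiple bond gives 5 carbons: the parent is pentane.
An aldehyde (terminal –CHO) is the principal characteristic group, giving the suffix -al.
A C=C double bond in the chain gives the infix -ene-.
Choose the numbering such that the aldehyde carbon is C-1 by definition.
This places the double bond between C-2 and C-3; a chloro group at C-3.
Assembling the pieces gives 3-chloropent-2-enal.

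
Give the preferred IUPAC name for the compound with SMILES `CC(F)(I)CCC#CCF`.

1,6-difluoro-6-iodohept-2-yne

The longest chain bearing the multiple bond is 7 carbons long (heptane).
A C≡C triple bond in the chain gives the infix -yne-.
Number the chain so that numbering from this end puts the triple bond at C-2 rather than C-5.
This places the triple bond between C-2 and C-3; fluoro groups at C-1 and C-6; an iodo group at C-6.
Prefixes are listed alphabetically: fluoro, iodo.
The name is 1,6-difluoro-6-iodohept-2-yne.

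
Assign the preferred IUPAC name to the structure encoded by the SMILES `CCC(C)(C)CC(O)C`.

Counting along the main chain through the –OH group gives 6 carbons: the parent is hexane.
An alcohol (–OH) is the principal characteristic group, giving the suffix -ol.
Number the chain so that numbering from this end puts the hydroxyl group at C-2 rather than C-5.
With this numbering: the hydroxyl at C-2; two methyl groups at C-4.
Assembling the pieces gives 4,4-dimethylhexan-2-ol.

4,4-dimethylhexan-2-ol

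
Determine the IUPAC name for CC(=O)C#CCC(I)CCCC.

6-iododec-3-yn-2-one

Counting along the main chain through the carbonyl and the multiple bond gives 10 carbons: the parent is decane.
The highest-priority functional group is a ketone (C=O on an internal carbon), so the name ends in -one.
A C≡C triple bond in the chain gives the infix -yne-.
Number the chain so that numbering from this end puts the carbonyl group at C-2 rather than C-9.
With this numbering: the carbonyl at C-2; the triple bond between C-3 and C-4; an iodo group at C-6.
The name is 6-iododec-3-yn-2-one.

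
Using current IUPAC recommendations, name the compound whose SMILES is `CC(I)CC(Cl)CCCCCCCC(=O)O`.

Counting along the main chain through the –COOH group gives 12 carbons: the parent is dodecane.
The principal characteristic group is a carboxylic acid (terminal –COOH), named with the suffix -oic acid.
Choose the numbering such that the carboxylic acid carbon is C-1 by definition.
That gives a chloro group at C-9; an iodo group at C-11.
Substituent prefixes are cited in alphabetical order (multiplying prefixes like di-/tri- are ignored for ordering).
Putting it together: 9-chloro-11-iodododecanoic acid.

9-chloro-11-iodododecanoic acid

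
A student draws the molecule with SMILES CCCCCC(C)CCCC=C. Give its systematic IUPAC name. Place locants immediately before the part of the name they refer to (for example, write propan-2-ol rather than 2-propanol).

The longest chain bearing the multiple bond is 11 carbons long (undecane).
The chain contains a C=C double bond, so the unsaturation ending is -ene.
Number the chain so that numbering from this end puts the double bond at C-1 rather than C-10.
With this numbering: the double bond between C-1 and C-2; a methyl group at C-6.
The name is 6-methylundec-1-ene.

6-methylundec-1-ene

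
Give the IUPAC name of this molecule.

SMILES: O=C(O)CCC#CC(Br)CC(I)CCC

6-bromo-8-iodoundec-4-ynoic acid

The longest chain bearing the –COOH group and the multiple bond is 11 carbons long (undecane).
A carboxylic acid (terminal –COOH) is the principal characteristic group, giving the suffix -oic acid.
There is one C≡C triple bond, indicated by the ending -yne.
Choose the numbering such that the carboxylic acid carbon is C-1 by definition.
That gives the triple bond between C-4 and C-5; a bromo group at C-6; an iodo group at C-8.
Prefixes are listed alphabetically: bromo, iodo.
Putting it together: 6-bromo-8-iodoundec-4-ynoic acid.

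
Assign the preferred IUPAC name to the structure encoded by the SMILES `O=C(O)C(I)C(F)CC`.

3-fluoro-2-iodopentanoic acid

The longest chain bearing the –COOH group is 5 carbons long (pentane).
The principal characteristic group is a carboxylic acid (terminal –COOH), named with the suffix -oic acid.
The numbering direction is chosen so that the carboxylic acid carbon is C-1 by definition.
This places a fluoro group at C-3; an iodo group at C-2.
Substituent prefixes are cited in alphabetical order (multiplying prefixes like di-/tri- are ignored for ordering).
Assembling the pieces gives 3-fluoro-2-iodopentanoic acid.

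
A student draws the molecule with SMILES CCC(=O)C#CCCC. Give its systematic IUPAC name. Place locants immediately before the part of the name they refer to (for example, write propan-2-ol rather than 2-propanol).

Counting along the main chain through the carbonyl and the multiple bond gives 8 carbons: the parent is octane.
The highest-priority functional group is a ketone (C=O on an internal carbon), so the name ends in -one.
The chain contains a C≡C triple bond, so the unsaturation ending is -yne.
Number the chain so that numbering from this end puts the carbonyl group at C-3 rather than C-6.
That gives the carbonyl at C-3; the triple bond between C-4 and C-5.
The name is oct-4-yn-3-one.

oct-4-yn-3-one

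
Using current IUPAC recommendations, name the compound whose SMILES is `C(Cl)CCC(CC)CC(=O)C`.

7-chloro-4-ethylheptan-2-one

Counting along the main chain through the carbonyl gives 7 carbons: the parent is heptane.
A ketone (C=O on an internal carbon) is the principal characteristic group, giving the suffix -one.
Number the chain so that numbering from this end puts the carbonyl group at C-2 rather than C-6.
This places the carbonyl at C-2; a chloro group at C-7; an ethyl group at C-4.
The substituents are ordered alphabetically, ignoring any di-/tri- multipliers.
The name is 7-chloro-4-ethylheptan-2-one.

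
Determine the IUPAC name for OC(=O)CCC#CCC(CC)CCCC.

The longest chain bearing the –COOH group and the multiple bond is 11 carbons long (undecane).
A carboxylic acid (terminal –COOH) is the principal characteristic group, giving the suffix -oic acid.
The chain contains a C≡C triple bond, so the unsaturation ending is -yne.
Choose the numbering such that the carboxylic acid carbon is C-1 by definition.
This places the triple bond between C-4 and C-5; an ethyl group at C-7.
Putting it together: 7-ethylundec-4-ynoic acid.

7-ethylundec-4-ynoic acid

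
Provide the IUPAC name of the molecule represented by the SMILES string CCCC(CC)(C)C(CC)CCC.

4,5-diethyl-4-methyloctane

The longest continuous carbon chain has 8 atoms, so the parent hydride is octane.
The numbering direction is chosen so that the substituent locant set {4,4,5} is lower than {4,5,5} at the first point of difference.
This places ethyl groups at C-4 and C-5; a methyl group at C-4.
Substituent prefixes are cited in alphabetical order (multiplying prefixes like di-/tri- are ignored for ordering).
Putting it together: 4,5-diethyl-4-methyloctane.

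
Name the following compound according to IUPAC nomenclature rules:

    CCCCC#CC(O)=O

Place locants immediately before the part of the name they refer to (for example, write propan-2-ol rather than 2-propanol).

hept-2-ynoic acid

The longest carbon chain that includes the –COOH group and the multiple bond has 7 carbons, so the parent hydride is heptane.
The highest-priority functional group is a carboxylic acid (terminal –COOH), so the name ends in -oic acid.
The chain contains a C≡C triple bond, so the unsaturation ending is -yne.
The numbering direction is chosen so that the carboxylic acid carbon is C-1 by definition.
This places the triple bond between C-2 and C-3.
Assembling the pieces gives hept-2-ynoic acid.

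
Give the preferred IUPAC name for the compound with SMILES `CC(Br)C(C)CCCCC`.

The parent chain contains 8 carbons (octane).
Choose the numbering such that the substituent locant set {2,3} is lower than {6,7} at the first point of difference.
That gives a bromo group at C-2; a methyl group at C-3.
The substituents are ordered alphabetically, ignoring any di-/tri- multipliers.
Putting it together: 2-bromo-3-methyloctane.

2-bromo-3-methyloctane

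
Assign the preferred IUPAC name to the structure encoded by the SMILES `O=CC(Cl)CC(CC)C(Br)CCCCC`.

5-bromo-2-chloro-4-ethyldecanal

Counting along the main chain through the –CHO group gives 10 carbons: the parent is decane.
The highest-priority functional group is an aldehyde (terminal –CHO), so the name ends in -al.
Number the chain so that the aldehyde carbon is C-1 by definition.
With this numbering: a bromo group at C-5; a chloro group at C-2; an ethyl group at C-4.
Substituent prefixes are cited in alphabetical order (multiplying prefixes like di-/tri- are ignored for ordering).
Assembling the pieces gives 5-bromo-2-chloro-4-ethyldecanal.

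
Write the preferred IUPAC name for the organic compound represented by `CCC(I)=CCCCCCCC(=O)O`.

9-iodoundec-8-enoic acid

The longest chain bearing the –COOH group and the multiple bond is 11 carbons long (undecane).
A carboxylic acid (terminal –COOH) is the principal characteristic group, giving the suffix -oic acid.
There is one C=C double bond, indicated by the ending -ene.
Number the chain so that the carboxylic acid carbon is C-1 by definition.
That gives the double bond between C-8 and C-9; an iodo group at C-9.
The name is 9-iodoundec-8-enoic acid.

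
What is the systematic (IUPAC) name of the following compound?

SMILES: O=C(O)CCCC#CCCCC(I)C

The longest carbon chain that includes the –COOH group and the multiple bond has 11 carbons, so the parent hydride is undecane.
A carboxylic acid (terminal –COOH) is the principal characteristic group, giving the suffix -oic acid.
There is one C≡C triple bond, indicated by the ending -yne.
Number the chain so that the carboxylic acid carbon is C-1 by definition.
With this numbering: the triple bond between C-5 and C-6; an iodo group at C-10.
Putting it together: 10-iodoundec-5-ynoic acid.

10-iodoundec-5-ynoic acid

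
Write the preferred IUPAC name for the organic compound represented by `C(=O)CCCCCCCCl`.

8-chlorooctanal

The longest chain bearing the –CHO group is 8 carbons long (octane).
An aldehyde (terminal –CHO) is the principal characteristic group, giving the suffix -al.
The numbering direction is chosen so that the aldehyde carbon is C-1 by definition.
With this numbering: a chloro group at C-8.
The name is 8-chlorooctanal.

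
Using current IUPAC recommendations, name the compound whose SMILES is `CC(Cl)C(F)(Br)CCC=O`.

4-bromo-5-chloro-4-fluorohexanal

Counting along the main chain through the –CHO group gives 6 carbons: the parent is hexane.
The principal characteristic group is an aldehyde (terminal –CHO), named with the suffix -al.
The numbering direction is chosen so that the aldehyde carbon is C-1 by definition.
This places a bromo group at C-4; a chloro group at C-5; a fluoro group at C-4.
Substituent prefixes are cited in alphabetical order (multiplying prefixes like di-/tri- are ignored for ordering).
Putting it together: 4-bromo-5-chloro-4-fluorohexanal.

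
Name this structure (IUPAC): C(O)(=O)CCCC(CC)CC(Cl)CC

The longest carbon chain that includes the –COOH group has 9 carbons, so the parent hydride is nonane.
The highest-priority functional group is a carboxylic acid (terminal –COOH), so the name ends in -oic acid.
The numbering direction is chosen so that the carboxylic acid carbon is C-1 by definition.
This places a chloro group at C-7; an ethyl group at C-5.
Prefixes are listed alphabetically: chloro, ethyl.
Putting it together: 7-chloro-5-ethylnonanoic acid.

7-chloro-5-ethylnonanoic acid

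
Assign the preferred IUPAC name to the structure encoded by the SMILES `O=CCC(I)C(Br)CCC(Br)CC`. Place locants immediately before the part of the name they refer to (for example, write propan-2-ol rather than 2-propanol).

4,7-dibromo-3-iodononanal

The longest chain bearing the –CHO group is 9 carbons long (nonane).
The highest-priority functional group is an aldehyde (terminal –CHO), so the name ends in -al.
Number the chain so that the aldehyde carbon is C-1 by definition.
This places bromo groups at C-4 and C-7; an iodo group at C-3.
Substituent prefixes are cited in alphabetical order (multiplying prefixes like di-/tri- are ignored for ordering).
Putting it together: 4,7-dibromo-3-iodononanal.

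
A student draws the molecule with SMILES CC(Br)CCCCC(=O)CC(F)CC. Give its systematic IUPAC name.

10-bromo-3-fluoroundecan-5-one

The longest chain bearing the carbonyl is 11 carbons long (undecane).
A ketone (C=O on an internal carbon) is the principal characteristic group, giving the suffix -one.
The numbering direction is chosen so that numbering from this end puts the carbonyl group at C-5 rather than C-7.
This places the carbonyl at C-5; a bromo group at C-10; a fluoro group at C-3.
Prefixes are listed alphabetically: bromo, fluoro.
Assembling the pieces gives 10-bromo-3-fluoroundecan-5-one.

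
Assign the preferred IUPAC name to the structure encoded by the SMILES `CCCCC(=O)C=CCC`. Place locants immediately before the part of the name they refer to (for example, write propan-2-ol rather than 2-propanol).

non-3-en-5-one

The longest chain bearing the carbonyl and the multiple bond is 9 carbons long (nonane).
The principal characteristic group is a ketone (C=O on an internal carbon), named with the suffix -one.
There is one C=C double bond, indicated by the ending -ene.
Number the chain so that numbering from this end puts the double bond at C-3 rather than C-6.
That gives the carbonyl at C-5; the double bond between C-3 and C-4.
Assembling the pieces gives non-3-en-5-one.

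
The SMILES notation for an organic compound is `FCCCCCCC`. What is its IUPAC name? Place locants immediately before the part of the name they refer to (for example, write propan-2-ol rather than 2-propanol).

1-fluoroheptane

The parent chain contains 7 carbons (heptane).
Number the chain so that the substituent locant set {1} is lower than {7} at the first point of difference.
That gives a fluoro group at C-1.
The name is 1-fluoroheptane.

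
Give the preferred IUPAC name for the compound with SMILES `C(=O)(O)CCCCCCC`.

octanoic acid

The longest carbon chain that includes the –COOH group has 8 carbons, so the parent hydride is octane.
The principal characteristic group is a carboxylic acid (terminal –COOH), named with the suffix -oic acid.
Number the chain so that the carboxylic acid carbon is C-1 by definition.
Assembling the pieces gives octanoic acid.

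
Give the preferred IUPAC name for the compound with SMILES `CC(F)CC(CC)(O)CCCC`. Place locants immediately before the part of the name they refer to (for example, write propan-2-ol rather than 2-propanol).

4-ethyl-2-fluorooctan-4-ol

The longest chain bearing the –OH group is 8 carbons long (octane).
The principal characteristic group is an alcohol (–OH), named with the suffix -ol.
The numbering direction is chosen so that numbering from this end puts the hydroxyl group at C-4 rather than C-5.
With this numbering: the hydroxyl at C-4; an ethyl group at C-4; a fluoro group at C-2.
Substituent prefixes are cited in alphabetical order (multiplying prefixes like di-/tri- are ignored for ordering).
Assembling the pieces gives 4-ethyl-2-fluorooctan-4-ol.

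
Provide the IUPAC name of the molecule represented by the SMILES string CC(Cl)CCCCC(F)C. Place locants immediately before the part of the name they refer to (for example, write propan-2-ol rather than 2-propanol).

The longest continuous carbon chain has 8 atoms, so the parent hydride is octane.
Choose the numbering such that the locant sets are identical either way, so the alphabetically earlier chloro substituent takes the lower locant (2 rather than 7).
This places a chloro group at C-2; a fluoro group at C-7.
Prefixes are listed alphabetically: chloro, fluoro.
The name is 2-chloro-7-fluorooctane.

2-chloro-7-fluorooctane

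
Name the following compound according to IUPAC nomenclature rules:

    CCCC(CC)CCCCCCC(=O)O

The longest chain bearing the –COOH group is 11 carbons long (undecane).
The principal characteristic group is a carboxylic acid (terminal –COOH), named with the suffix -oic acid.
The numbering direction is chosen so that the carboxylic acid carbon is C-1 by definition.
With this numbering: an ethyl group at C-8.
Putting it together: 8-ethylundecanoic acid.

8-ethylundecanoic acid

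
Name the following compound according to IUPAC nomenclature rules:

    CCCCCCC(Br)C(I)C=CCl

The longest chain bearing the multiple bond is 10 carbons long (decane).
There is one C=C double bond, indicated by the ending -ene.
The numbering direction is chosen so that numbering from this end puts the double bond at C-1 rather than C-9.
This places the double bond between C-1 and C-2; a bromo group at C-4; a chloro group at C-1; an iodo group at C-3.
Substituent prefixes are cited in alphabetical order (multiplying prefixes like di-/tri- are ignored for ordering).
Assembling the pieces gives 4-bromo-1-chloro-3-iododec-1-ene.

4-bromo-1-chloro-3-iododec-1-ene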